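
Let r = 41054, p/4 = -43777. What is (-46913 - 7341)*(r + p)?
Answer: 7272965716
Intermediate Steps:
p = -175108 (p = 4*(-43777) = -175108)
(-46913 - 7341)*(r + p) = (-46913 - 7341)*(41054 - 175108) = -54254*(-134054) = 7272965716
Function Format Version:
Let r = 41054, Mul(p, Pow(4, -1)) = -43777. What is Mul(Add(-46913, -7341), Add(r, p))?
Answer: 7272965716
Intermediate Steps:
p = -175108 (p = Mul(4, -43777) = -175108)
Mul(Add(-46913, -7341), Add(r, p)) = Mul(Add(-46913, -7341), Add(41054, -175108)) = Mul(-54254, -134054) = 7272965716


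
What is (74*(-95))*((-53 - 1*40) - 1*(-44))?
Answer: 344470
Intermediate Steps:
(74*(-95))*((-53 - 1*40) - 1*(-44)) = -7030*((-53 - 40) + 44) = -7030*(-93 + 44) = -7030*(-49) = 344470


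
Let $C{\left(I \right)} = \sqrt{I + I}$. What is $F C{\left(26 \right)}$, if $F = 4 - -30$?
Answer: $68 \sqrt{13} \approx 245.18$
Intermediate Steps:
$C{\left(I \right)} = \sqrt{2} \sqrt{I}$ ($C{\left(I \right)} = \sqrt{2 I} = \sqrt{2} \sqrt{I}$)
$F = 34$ ($F = 4 + 30 = 34$)
$F C{\left(26 \right)} = 34 \sqrt{2} \sqrt{26} = 34 \cdot 2 \sqrt{13} = 68 \sqrt{13}$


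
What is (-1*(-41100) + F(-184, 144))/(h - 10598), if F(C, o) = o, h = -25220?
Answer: -20622/17909 ≈ -1.1515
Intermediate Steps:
(-1*(-41100) + F(-184, 144))/(h - 10598) = (-1*(-41100) + 144)/(-25220 - 10598) = (41100 + 144)/(-35818) = 41244*(-1/35818) = -20622/17909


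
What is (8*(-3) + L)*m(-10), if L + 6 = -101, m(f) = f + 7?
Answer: 393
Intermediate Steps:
m(f) = 7 + f
L = -107 (L = -6 - 101 = -107)
(8*(-3) + L)*m(-10) = (8*(-3) - 107)*(7 - 10) = (-24 - 107)*(-3) = -131*(-3) = 393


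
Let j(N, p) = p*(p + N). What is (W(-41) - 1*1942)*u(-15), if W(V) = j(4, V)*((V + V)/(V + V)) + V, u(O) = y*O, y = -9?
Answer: -62910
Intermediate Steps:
j(N, p) = p*(N + p)
u(O) = -9*O
W(V) = V + V*(4 + V) (W(V) = (V*(4 + V))*((V + V)/(V + V)) + V = (V*(4 + V))*((2*V)/((2*V))) + V = (V*(4 + V))*((2*V)*(1/(2*V))) + V = (V*(4 + V))*1 + V = V*(4 + V) + V = V + V*(4 + V))
(W(-41) - 1*1942)*u(-15) = (-41*(5 - 41) - 1*1942)*(-9*(-15)) = (-41*(-36) - 1942)*135 = (1476 - 1942)*135 = -466*135 = -62910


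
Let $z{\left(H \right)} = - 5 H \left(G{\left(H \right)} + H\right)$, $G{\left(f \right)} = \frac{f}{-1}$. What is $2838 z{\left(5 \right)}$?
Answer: $0$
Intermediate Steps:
$G{\left(f \right)} = - f$ ($G{\left(f \right)} = f \left(-1\right) = - f$)
$z{\left(H \right)} = 0$ ($z{\left(H \right)} = - 5 H \left(- H + H\right) = - 5 H 0 = 0$)
$2838 z{\left(5 \right)} = 2838 \cdot 0 = 0$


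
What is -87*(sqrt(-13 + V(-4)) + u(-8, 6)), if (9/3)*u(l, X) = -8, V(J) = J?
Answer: 232 - 87*I*sqrt(17) ≈ 232.0 - 358.71*I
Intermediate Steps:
u(l, X) = -8/3 (u(l, X) = (1/3)*(-8) = -8/3)
-87*(sqrt(-13 + V(-4)) + u(-8, 6)) = -87*(sqrt(-13 - 4) - 8/3) = -87*(sqrt(-17) - 8/3) = -87*(I*sqrt(17) - 8/3) = -87*(-8/3 + I*sqrt(17)) = 232 - 87*I*sqrt(17)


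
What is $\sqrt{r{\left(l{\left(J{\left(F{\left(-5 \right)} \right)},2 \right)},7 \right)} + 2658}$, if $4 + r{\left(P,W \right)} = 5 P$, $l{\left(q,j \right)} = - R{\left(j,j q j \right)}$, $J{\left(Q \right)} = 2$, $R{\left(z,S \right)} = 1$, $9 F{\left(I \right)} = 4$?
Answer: $\sqrt{2649} \approx 51.468$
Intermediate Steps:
$F{\left(I \right)} = \frac{4}{9}$ ($F{\left(I \right)} = \frac{1}{9} \cdot 4 = \frac{4}{9}$)
$l{\left(q,j \right)} = -1$ ($l{\left(q,j \right)} = \left(-1\right) 1 = -1$)
$r{\left(P,W \right)} = -4 + 5 P$
$\sqrt{r{\left(l{\left(J{\left(F{\left(-5 \right)} \right)},2 \right)},7 \right)} + 2658} = \sqrt{\left(-4 + 5 \left(-1\right)\right) + 2658} = \sqrt{\left(-4 - 5\right) + 2658} = \sqrt{-9 + 2658} = \sqrt{2649}$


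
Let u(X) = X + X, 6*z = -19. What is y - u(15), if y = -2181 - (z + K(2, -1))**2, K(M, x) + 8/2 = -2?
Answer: -82621/36 ≈ -2295.0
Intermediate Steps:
z = -19/6 (z = (1/6)*(-19) = -19/6 ≈ -3.1667)
K(M, x) = -6 (K(M, x) = -4 - 2 = -6)
u(X) = 2*X
y = -81541/36 (y = -2181 - (-19/6 - 6)**2 = -2181 - (-55/6)**2 = -2181 - 1*3025/36 = -2181 - 3025/36 = -81541/36 ≈ -2265.0)
y - u(15) = -81541/36 - 2*15 = -81541/36 - 1*30 = -81541/36 - 30 = -82621/36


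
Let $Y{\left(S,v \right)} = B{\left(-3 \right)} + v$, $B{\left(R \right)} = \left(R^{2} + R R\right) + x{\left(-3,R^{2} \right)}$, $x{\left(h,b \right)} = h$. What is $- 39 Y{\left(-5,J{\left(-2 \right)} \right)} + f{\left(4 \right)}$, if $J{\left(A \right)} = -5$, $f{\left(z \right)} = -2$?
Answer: $-392$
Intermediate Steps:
$B{\left(R \right)} = -3 + 2 R^{2}$ ($B{\left(R \right)} = \left(R^{2} + R R\right) - 3 = \left(R^{2} + R^{2}\right) - 3 = 2 R^{2} - 3 = -3 + 2 R^{2}$)
$Y{\left(S,v \right)} = 15 + v$ ($Y{\left(S,v \right)} = \left(-3 + 2 \left(-3\right)^{2}\right) + v = \left(-3 + 2 \cdot 9\right) + v = \left(-3 + 18\right) + v = 15 + v$)
$- 39 Y{\left(-5,J{\left(-2 \right)} \right)} + f{\left(4 \right)} = - 39 \left(15 - 5\right) - 2 = \left(-39\right) 10 - 2 = -390 - 2 = -392$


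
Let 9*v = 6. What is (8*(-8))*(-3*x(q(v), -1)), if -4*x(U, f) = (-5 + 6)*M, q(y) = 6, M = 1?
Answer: -48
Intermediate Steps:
v = 2/3 (v = (1/9)*6 = 2/3 ≈ 0.66667)
x(U, f) = -1/4 (x(U, f) = -(-5 + 6)/4 = -1/4)
(8*(-8))*(-3*x(q(v), -1)) = (8*(-8))*(-3*(-1/4)) = -64*3/4 = -48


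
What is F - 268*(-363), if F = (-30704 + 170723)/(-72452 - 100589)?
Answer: 1530361875/15731 ≈ 97283.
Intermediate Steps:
F = -12729/15731 (F = 140019/(-173041) = 140019*(-1/173041) = -12729/15731 ≈ -0.80917)
F - 268*(-363) = -12729/15731 - 268*(-363) = -12729/15731 + 97284 = 1530361875/15731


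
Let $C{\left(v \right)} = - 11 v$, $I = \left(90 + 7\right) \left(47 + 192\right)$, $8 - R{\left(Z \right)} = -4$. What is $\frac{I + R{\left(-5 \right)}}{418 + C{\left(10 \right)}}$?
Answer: $\frac{23195}{308} \approx 75.308$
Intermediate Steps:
$R{\left(Z \right)} = 12$ ($R{\left(Z \right)} = 8 - -4 = 8 + 4 = 12$)
$I = 23183$ ($I = 97 \cdot 239 = 23183$)
$\frac{I + R{\left(-5 \right)}}{418 + C{\left(10 \right)}} = \frac{23183 + 12}{418 - 110} = \frac{23195}{418 - 110} = \frac{23195}{308}$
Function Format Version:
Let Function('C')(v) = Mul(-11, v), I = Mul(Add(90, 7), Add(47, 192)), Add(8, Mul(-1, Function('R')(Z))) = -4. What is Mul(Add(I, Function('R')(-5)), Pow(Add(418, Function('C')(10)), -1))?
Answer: Rational(23195, 308) ≈ 75.308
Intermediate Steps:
Function('R')(Z) = 12 (Function('R')(Z) = Add(8, Mul(-1, -4)) = Add(8, 4) = 12)
I = 23183 (I = Mul(97, 239) = 23183)
Mul(Add(I, Function('R')(-5)), Pow(Add(418, Function('C')(10)), -1)) = Mul(Add(23183, 12), Pow(Add(418, Mul(-11, 10)), -1)) = Mul(23195, Pow(Add(418, -110), -1)) = Mul(23195, Pow(308, -1)) = Mul(23195, Rational(1, 308)) = Rational(23195, 308)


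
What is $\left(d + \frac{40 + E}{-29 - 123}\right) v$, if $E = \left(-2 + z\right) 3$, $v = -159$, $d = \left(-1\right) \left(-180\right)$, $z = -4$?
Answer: $- \frac{2173371}{76} \approx -28597.0$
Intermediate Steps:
$d = 180$
$E = -18$ ($E = \left(-2 - 4\right) 3 = \left(-6\right) 3 = -18$)
$\left(d + \frac{40 + E}{-29 - 123}\right) v = \left(180 + \frac{40 - 18}{-29 - 123}\right) \left(-159\right) = \left(180 + \frac{22}{-152}\right) \left(-159\right) = \left(180 + 22 \left(- \frac{1}{152}\right)\right) \left(-159\right) = \left(180 - \frac{11}{76}\right) \left(-159\right) = \frac{13669}{76} \left(-159\right) = - \frac{2173371}{76}$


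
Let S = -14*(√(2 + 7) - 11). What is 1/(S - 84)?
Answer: 1/28 ≈ 0.035714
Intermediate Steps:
S = 112 (S = -14*(√9 - 11) = -14*(3 - 11) = -14*(-8) = 112)
1/(S - 84) = 1/(112 - 84) = 1/28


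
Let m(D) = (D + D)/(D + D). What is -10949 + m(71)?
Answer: -10948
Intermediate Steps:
m(D) = 1 (m(D) = (2*D)/((2*D)) = (2*D)*(1/(2*D)) = 1)
-10949 + m(71) = -10949 + 1 = -10948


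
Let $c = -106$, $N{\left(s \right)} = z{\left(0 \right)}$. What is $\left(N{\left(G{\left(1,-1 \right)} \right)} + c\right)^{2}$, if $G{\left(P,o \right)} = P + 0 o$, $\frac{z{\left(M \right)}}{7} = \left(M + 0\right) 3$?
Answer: $11236$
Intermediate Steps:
$z{\left(M \right)} = 21 M$ ($z{\left(M \right)} = 7 \left(M + 0\right) 3 = 7 M 3 = 7 \cdot 3 M = 21 M$)
$G{\left(P,o \right)} = P$ ($G{\left(P,o \right)} = P + 0 = P$)
$N{\left(s \right)} = 0$ ($N{\left(s \right)} = 21 \cdot 0 = 0$)
$\left(N{\left(G{\left(1,-1 \right)} \right)} + c\right)^{2} = \left(0 - 106\right)^{2} = \left(-106\right)^{2} = 11236$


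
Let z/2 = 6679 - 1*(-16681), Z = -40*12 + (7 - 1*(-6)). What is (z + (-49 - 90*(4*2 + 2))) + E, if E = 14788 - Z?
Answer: 61026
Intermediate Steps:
Z = -467 (Z = -480 + (7 + 6) = -480 + 13 = -467)
E = 15255 (E = 14788 - 1*(-467) = 14788 + 467 = 15255)
z = 46720 (z = 2*(6679 - 1*(-16681)) = 2*(6679 + 16681) = 2*23360 = 46720)
(z + (-49 - 90*(4*2 + 2))) + E = (46720 + (-49 - 90*(4*2 + 2))) + 15255 = (46720 + (-49 - 90*(8 + 2))) + 15255 = (46720 + (-49 - 90*10)) + 15255 = (46720 + (-49 - 900)) + 15255 = (46720 - 949) + 15255 = 45771 + 15255 = 61026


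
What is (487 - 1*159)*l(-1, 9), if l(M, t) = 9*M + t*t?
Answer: 23616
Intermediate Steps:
l(M, t) = t² + 9*M (l(M, t) = 9*M + t² = t² + 9*M)
(487 - 1*159)*l(-1, 9) = (487 - 1*159)*(9² + 9*(-1)) = (487 - 159)*(81 - 9) = 328*72 = 23616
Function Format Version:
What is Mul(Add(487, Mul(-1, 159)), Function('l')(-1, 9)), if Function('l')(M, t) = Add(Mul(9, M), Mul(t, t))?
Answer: 23616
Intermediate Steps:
Function('l')(M, t) = Add(Pow(t, 2), Mul(9, M)) (Function('l')(M, t) = Add(Mul(9, M), Pow(t, 2)) = Add(Pow(t, 2), Mul(9, M)))
Mul(Add(487, Mul(-1, 159)), Function('l')(-1, 9)) = Mul(Add(487, Mul(-1, 159)), Add(Pow(9, 2), Mul(9, -1))) = Mul(Add(487, -159), Add(81, -9)) = Mul(328, 72) = 23616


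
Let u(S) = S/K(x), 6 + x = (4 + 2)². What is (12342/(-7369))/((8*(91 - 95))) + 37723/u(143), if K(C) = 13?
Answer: 4447760473/1296944 ≈ 3429.4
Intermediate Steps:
x = 30 (x = -6 + (4 + 2)² = -6 + 6² = -6 + 36 = 30)
u(S) = S/13
(12342/(-7369))/((8*(91 - 95))) + 37723/u(143) = (12342/(-7369))/((8*(91 - 95))) + 37723/(((1/13)*143)) = (12342*(-1/7369))/((8*(-4))) + 37723/11 = -12342/7369/(-32) + 37723*(1/11) = -12342/7369*(-1/32) + 37723/11 = 6171/117904 + 37723/11 = 4447760473/1296944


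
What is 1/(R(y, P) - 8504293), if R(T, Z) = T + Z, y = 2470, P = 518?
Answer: -1/8501305 ≈ -1.1763e-7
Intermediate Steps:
1/(R(y, P) - 8504293) = 1/((2470 + 518) - 8504293) = 1/(2988 - 8504293) = 1/(-8501305) = -1/8501305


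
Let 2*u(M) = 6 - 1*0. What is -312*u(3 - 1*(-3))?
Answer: -936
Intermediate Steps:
u(M) = 3 (u(M) = (6 - 1*0)/2 = (6 + 0)/2 = (½)*6 = 3)
-312*u(3 - 1*(-3)) = -312*3 = -936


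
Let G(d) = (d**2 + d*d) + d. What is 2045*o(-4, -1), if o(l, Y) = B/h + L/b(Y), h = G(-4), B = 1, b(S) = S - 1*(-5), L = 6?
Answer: 87935/28 ≈ 3140.5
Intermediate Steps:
b(S) = 5 + S (b(S) = S + 5 = 5 + S)
G(d) = d + 2*d**2 (G(d) = (d**2 + d**2) + d = 2*d**2 + d = d + 2*d**2)
h = 28 (h = -4*(1 + 2*(-4)) = -4*(1 - 8) = -4*(-7) = 28)
o(l, Y) = 1/28 + 6/(5 + Y)
2045*o(-4, -1) = 2045*((173 - 1)/(28*(5 - 1))) = 2045*((1/28)*172/4) = 2045*((1/28)*(1/4)*172) = 2045*(43/28) = 87935/28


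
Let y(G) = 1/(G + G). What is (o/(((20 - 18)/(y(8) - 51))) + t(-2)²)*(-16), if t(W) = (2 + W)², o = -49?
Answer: -39935/2 ≈ -19968.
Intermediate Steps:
y(G) = 1/(2*G)
(o/(((20 - 18)/(y(8) - 51))) + t(-2)²)*(-16) = (-49*((½)/8 - 51)/(20 - 18) + ((2 - 2)²)²)*(-16) = (-49/(2/((½)*(⅛) - 51)) + (0²)²)*(-16) = (-49/(2/(1/16 - 51)) + 0²)*(-16) = (-49/(2/(-815/16)) + 0)*(-16) = (-49/(2*(-16/815)) + 0)*(-16) = (-49/(-32/815) + 0)*(-16) = (-49*(-815/32) + 0)*(-16) = (39935/32 + 0)*(-16) = (39935/32)*(-16) = -39935/2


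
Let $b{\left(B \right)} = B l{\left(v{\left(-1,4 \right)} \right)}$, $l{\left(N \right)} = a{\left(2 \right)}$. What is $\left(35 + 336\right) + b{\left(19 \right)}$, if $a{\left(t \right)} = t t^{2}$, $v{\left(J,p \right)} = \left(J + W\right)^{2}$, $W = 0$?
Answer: $523$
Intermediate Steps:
$v{\left(J,p \right)} = J^{2}$ ($v{\left(J,p \right)} = \left(J + 0\right)^{2} = J^{2}$)
$a{\left(t \right)} = t^{3}$
$l{\left(N \right)} = 8$ ($l{\left(N \right)} = 2^{3} = 8$)
$b{\left(B \right)} = 8 B$ ($b{\left(B \right)} = B 8 = 8 B$)
$\left(35 + 336\right) + b{\left(19 \right)} = \left(35 + 336\right) + 8 \cdot 19 = 371 + 152 = 523$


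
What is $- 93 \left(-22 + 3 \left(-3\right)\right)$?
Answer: $2883$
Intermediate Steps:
$- 93 \left(-22 + 3 \left(-3\right)\right) = - 93 \left(-22 - 9\right) = \left(-93\right) \left(-31\right) = 2883$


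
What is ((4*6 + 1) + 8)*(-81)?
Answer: -2673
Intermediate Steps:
((4*6 + 1) + 8)*(-81) = ((24 + 1) + 8)*(-81) = (25 + 8)*(-81) = 33*(-81) = -2673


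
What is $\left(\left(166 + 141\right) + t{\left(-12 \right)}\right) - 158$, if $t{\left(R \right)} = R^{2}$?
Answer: $293$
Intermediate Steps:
$\left(\left(166 + 141\right) + t{\left(-12 \right)}\right) - 158 = \left(\left(166 + 141\right) + \left(-12\right)^{2}\right) - 158 = \left(307 + 144\right) - 158 = 451 - 158 = 293$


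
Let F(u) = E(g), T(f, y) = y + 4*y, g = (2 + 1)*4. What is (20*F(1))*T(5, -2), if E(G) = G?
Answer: -2400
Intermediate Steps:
g = 12 (g = 3*4 = 12)
T(f, y) = 5*y
F(u) = 12
(20*F(1))*T(5, -2) = (20*12)*(5*(-2)) = 240*(-10) = -2400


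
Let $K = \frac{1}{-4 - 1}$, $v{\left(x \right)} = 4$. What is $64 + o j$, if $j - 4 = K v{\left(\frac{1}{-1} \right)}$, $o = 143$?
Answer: $\frac{2608}{5} \approx 521.6$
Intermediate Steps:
$K = - \frac{1}{5}$ ($K = \frac{1}{-5} = - \frac{1}{5} \approx -0.2$)
$j = \frac{16}{5}$ ($j = 4 - \frac{4}{5} = \frac{16}{5} \approx 3.2$)
$64 + o j = 64 + 143 \cdot \frac{16}{5} = 64 + \frac{2288}{5} = \frac{2608}{5}$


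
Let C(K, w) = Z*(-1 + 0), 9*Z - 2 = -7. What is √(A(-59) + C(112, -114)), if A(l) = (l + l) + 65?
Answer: 2*I*√118/3 ≈ 7.2419*I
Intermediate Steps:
Z = -5/9 (Z = 2/9 + (⅑)*(-7) = 2/9 - 7/9 = -5/9 ≈ -0.55556)
C(K, w) = 5/9 (C(K, w) = -5*(-1 + 0)/9 = -5/9*(-1) = 5/9)
A(l) = 65 + 2*l (A(l) = 2*l + 65 = 65 + 2*l)
√(A(-59) + C(112, -114)) = √((65 + 2*(-59)) + 5/9) = √((65 - 118) + 5/9) = √(-53 + 5/9) = √(-472/9) = 2*I*√118/3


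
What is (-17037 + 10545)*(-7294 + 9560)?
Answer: -14710872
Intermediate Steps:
(-17037 + 10545)*(-7294 + 9560) = -6492*2266 = -14710872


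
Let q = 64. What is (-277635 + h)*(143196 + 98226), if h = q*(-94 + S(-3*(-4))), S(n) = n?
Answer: -68294179626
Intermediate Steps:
h = -5248 (h = 64*(-94 - 3*(-4)) = 64*(-94 + 12) = 64*(-82) = -5248)
(-277635 + h)*(143196 + 98226) = (-277635 - 5248)*(143196 + 98226) = -282883*241422 = -68294179626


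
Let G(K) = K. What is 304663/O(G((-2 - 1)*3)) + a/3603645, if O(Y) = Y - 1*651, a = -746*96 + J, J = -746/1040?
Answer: -9515519551793/20612849400 ≈ -461.63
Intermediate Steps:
J = -373/520 (J = -746*1/1040 = -373/520 ≈ -0.71731)
a = -37240693/520 (a = -746*96 - 373/520 = -71616 - 373/520 = -37240693/520 ≈ -71617.)
O(Y) = -651 + Y (O(Y) = Y - 651 = -651 + Y)
304663/O(G((-2 - 1)*3)) + a/3603645 = 304663/(-651 + (-2 - 1)*3) - 37240693/520/3603645 = 304663/(-651 - 3*3) - 37240693/520*1/3603645 = 304663/(-651 - 9) - 37240693/1873895400 = 304663/(-660) - 37240693/1873895400 = 304663*(-1/660) - 37240693/1873895400 = -304663/660 - 37240693/1873895400 = -9515519551793/20612849400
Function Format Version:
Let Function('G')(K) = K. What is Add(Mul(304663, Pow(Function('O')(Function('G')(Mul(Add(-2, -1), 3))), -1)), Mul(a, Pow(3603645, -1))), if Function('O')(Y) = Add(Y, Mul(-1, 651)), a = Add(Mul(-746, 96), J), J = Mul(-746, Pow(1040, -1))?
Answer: Rational(-9515519551793, 20612849400) ≈ -461.63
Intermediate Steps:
J = Rational(-373, 520) (J = Mul(-746, Rational(1, 1040)) = Rational(-373, 520) ≈ -0.71731)
a = Rational(-37240693, 520) (a = Add(Mul(-746, 96), Rational(-373, 520)) = Add(-71616, Rational(-373, 520)) = Rational(-37240693, 520) ≈ -71617.)
Function('O')(Y) = Add(-651, Y) (Function('O')(Y) = Add(Y, -651) = Add(-651, Y))
Add(Mul(304663, Pow(Function('O')(Function('G')(Mul(Add(-2, -1), 3))), -1)), Mul(a, Pow(3603645, -1))) = Add(Mul(304663, Pow(Add(-651, Mul(Add(-2, -1), 3)), -1)), Mul(Rational(-37240693, 520), Pow(3603645, -1))) = Add(Mul(304663, Pow(Add(-651, Mul(-3, 3)), -1)), Mul(Rational(-37240693, 520), Rational(1, 3603645))) = Add(Mul(304663, Pow(Add(-651, -9), -1)), Rational(-37240693, 1873895400)) = Add(Mul(304663, Pow(-660, -1)), Rational(-37240693, 1873895400)) = Add(Mul(304663, Rational(-1, 660)), Rational(-37240693, 1873895400)) = Add(Rational(-304663, 660), Rational(-37240693, 1873895400)) = Rational(-9515519551793, 20612849400)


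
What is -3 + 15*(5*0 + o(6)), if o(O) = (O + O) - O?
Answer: 87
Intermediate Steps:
o(O) = O (o(O) = 2*O - O = O)
-3 + 15*(5*0 + o(6)) = -3 + 15*(5*0 + 6) = -3 + 15*(0 + 6) = -3 + 15*6 = -3 + 90 = 87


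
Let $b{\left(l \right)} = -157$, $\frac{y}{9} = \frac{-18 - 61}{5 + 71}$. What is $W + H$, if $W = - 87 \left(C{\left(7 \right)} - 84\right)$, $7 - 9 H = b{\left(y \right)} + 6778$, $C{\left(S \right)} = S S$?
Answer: $\frac{20791}{9} \approx 2310.1$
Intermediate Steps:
$y = - \frac{711}{76}$ ($y = 9 \frac{-18 - 61}{5 + 71} = 9 \left(- \frac{79}{76}\right) = - \frac{711}{76} \approx -9.3553$)
$C{\left(S \right)} = S^{2}$
$H = - \frac{6614}{9}$ ($H = \frac{7}{9} - \frac{-157 + 6778}{9} = \frac{7}{9} - \frac{2207}{3} = - \frac{6614}{9} \approx -734.89$)
$W = 3045$ ($W = - 87 \left(7^{2} - 84\right) = - 87 \left(49 - 84\right) = \left(-87\right) \left(-35\right) = 3045$)
$W + H = 3045 - \frac{6614}{9} = \frac{20791}{9}$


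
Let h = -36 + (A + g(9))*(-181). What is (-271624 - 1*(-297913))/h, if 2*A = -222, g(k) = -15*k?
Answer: 8763/14830 ≈ 0.59090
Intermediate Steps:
A = -111 (A = (1/2)*(-222) = -111)
h = 44490 (h = -36 + (-111 - 15*9)*(-181) = -36 + (-111 - 135)*(-181) = -36 - 246*(-181) = -36 + 44526 = 44490)
(-271624 - 1*(-297913))/h = (-271624 - 1*(-297913))/44490 = (-271624 + 297913)*(1/44490) = 26289*(1/44490) = 8763/14830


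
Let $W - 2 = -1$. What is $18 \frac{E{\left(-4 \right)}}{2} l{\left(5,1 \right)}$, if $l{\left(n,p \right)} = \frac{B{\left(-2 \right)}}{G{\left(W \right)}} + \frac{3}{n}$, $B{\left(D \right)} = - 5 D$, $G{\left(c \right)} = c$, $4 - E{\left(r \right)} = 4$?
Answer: $0$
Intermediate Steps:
$W = 1$ ($W = 2 - 1 = 1$)
$E{\left(r \right)} = 0$ ($E{\left(r \right)} = 4 - 4 = 0$)
$l{\left(n,p \right)} = 10 + \frac{3}{n}$ ($l{\left(n,p \right)} = \frac{\left(-5\right) \left(-2\right)}{1} + \frac{3}{n} = 10 \cdot 1 + \frac{3}{n} = 10 + \frac{3}{n}$)
$18 \frac{E{\left(-4 \right)}}{2} l{\left(5,1 \right)} = 18 \cdot \frac{0}{2} \left(10 + \frac{3}{5}\right) = 18 \cdot 0 \cdot \frac{1}{2} \left(10 + 3 \cdot \frac{1}{5}\right) = 18 \cdot 0 \left(10 + \frac{3}{5}\right) = 0 \cdot \frac{53}{5} = 0$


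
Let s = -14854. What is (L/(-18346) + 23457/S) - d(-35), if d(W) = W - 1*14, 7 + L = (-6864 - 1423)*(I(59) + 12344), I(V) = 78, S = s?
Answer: 55071790426/9732553 ≈ 5658.5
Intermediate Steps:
S = -14854
L = -102941121 (L = -7 + (-6864 - 1423)*(78 + 12344) = -7 - 8287*12422 = -7 - 102941114 = -102941121)
d(W) = -14 + W (d(W) = W - 14 = -14 + W)
(L/(-18346) + 23457/S) - d(-35) = (-102941121/(-18346) + 23457/(-14854)) - (-14 - 35) = (-102941121*(-1/18346) + 23457*(-1/14854)) - 1*(-49) = (102941121/18346 - 3351/2122) + 49 = 54594895329/9732553 + 49 = 55071790426/9732553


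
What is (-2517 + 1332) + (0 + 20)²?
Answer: -785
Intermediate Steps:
(-2517 + 1332) + (0 + 20)² = -1185 + 20² = -1185 + 400 = -785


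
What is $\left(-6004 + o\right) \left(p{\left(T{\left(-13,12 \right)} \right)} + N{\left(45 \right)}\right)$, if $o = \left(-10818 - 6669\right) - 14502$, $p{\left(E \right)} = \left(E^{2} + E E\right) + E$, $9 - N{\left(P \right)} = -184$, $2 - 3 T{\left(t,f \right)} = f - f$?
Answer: $- \frac{66525743}{9} \approx -7.3918 \cdot 10^{6}$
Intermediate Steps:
$T{\left(t,f \right)} = \frac{2}{3}$ ($T{\left(t,f \right)} = \frac{2}{3} - \frac{f - f}{3} = \frac{2}{3} - 0 = \frac{2}{3} + 0 = \frac{2}{3}$)
$N{\left(P \right)} = 193$ ($N{\left(P \right)} = 9 - -184 = 9 + 184 = 193$)
$p{\left(E \right)} = E + 2 E^{2}$ ($p{\left(E \right)} = \left(E^{2} + E^{2}\right) + E = 2 E^{2} + E = E + 2 E^{2}$)
$o = -31989$ ($o = -17487 - 14502 = -31989$)
$\left(-6004 + o\right) \left(p{\left(T{\left(-13,12 \right)} \right)} + N{\left(45 \right)}\right) = \left(-6004 - 31989\right) \left(\frac{2 \left(1 + 2 \cdot \frac{2}{3}\right)}{3} + 193\right) = - 37993 \left(\frac{2 \left(1 + \frac{4}{3}\right)}{3} + 193\right) = - 37993 \left(\frac{2}{3} \cdot \frac{7}{3} + 193\right) = - 37993 \left(\frac{14}{9} + 193\right) = \left(-37993\right) \frac{1751}{9} = - \frac{66525743}{9}$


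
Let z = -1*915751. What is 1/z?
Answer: -1/915751 ≈ -1.0920e-6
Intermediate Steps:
z = -915751
1/z = 1/(-915751) = -1/915751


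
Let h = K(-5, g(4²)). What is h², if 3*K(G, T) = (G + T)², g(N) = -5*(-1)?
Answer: 0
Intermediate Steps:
g(N) = 5
K(G, T) = (G + T)²/3
h = 0 (h = (-5 + 5)²/3 = (⅓)*0² = (⅓)*0 = 0)
h² = 0² = 0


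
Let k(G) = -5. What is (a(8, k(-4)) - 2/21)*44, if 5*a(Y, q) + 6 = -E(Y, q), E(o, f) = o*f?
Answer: 30976/105 ≈ 295.01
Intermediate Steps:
E(o, f) = f*o
a(Y, q) = -6/5 - Y*q/5 (a(Y, q) = -6/5 + (-q*Y)/5 = -6/5 + (-Y*q)/5 = -6/5 - Y*q/5)
(a(8, k(-4)) - 2/21)*44 = ((-6/5 - 1/5*8*(-5)) - 2/21)*44 = ((-6/5 + 8) - 2*1/21)*44 = (34/5 - 2/21)*44 = (704/105)*44 = 30976/105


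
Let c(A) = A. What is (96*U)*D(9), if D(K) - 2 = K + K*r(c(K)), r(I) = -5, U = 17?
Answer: -55488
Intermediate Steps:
D(K) = 2 - 4*K (D(K) = 2 + (K + K*(-5)) = 2 + (K - 5*K) = 2 - 4*K)
(96*U)*D(9) = (96*17)*(2 - 4*9) = 1632*(2 - 36) = 1632*(-34) = -55488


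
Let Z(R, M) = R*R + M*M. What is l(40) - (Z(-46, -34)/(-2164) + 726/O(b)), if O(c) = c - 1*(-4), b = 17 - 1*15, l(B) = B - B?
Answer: -64643/541 ≈ -119.49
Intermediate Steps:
l(B) = 0
b = 2 (b = 17 - 15 = 2)
O(c) = 4 + c (O(c) = c + 4 = 4 + c)
Z(R, M) = M² + R² (Z(R, M) = R² + M² = M² + R²)
l(40) - (Z(-46, -34)/(-2164) + 726/O(b)) = 0 - (((-34)² + (-46)²)/(-2164) + 726/(4 + 2)) = 0 - ((1156 + 2116)*(-1/2164) + 726/6) = 0 - (3272*(-1/2164) + 726*(⅙)) = 0 - (-818/541 + 121) = 0 - 1*64643/541 = 0 - 64643/541 = -64643/541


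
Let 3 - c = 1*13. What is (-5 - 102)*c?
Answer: 1070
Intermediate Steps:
c = -10 (c = 3 - 13 = -10)
(-5 - 102)*c = (-5 - 102)*(-10) = -107*(-10) = 1070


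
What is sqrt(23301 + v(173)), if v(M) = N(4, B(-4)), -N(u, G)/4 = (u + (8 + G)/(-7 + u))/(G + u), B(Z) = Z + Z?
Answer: sqrt(23305) ≈ 152.66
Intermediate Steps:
B(Z) = 2*Z
N(u, G) = -4*(u + (8 + G)/(-7 + u))/(G + u)
v(M) = 4 (v(M) = 4*(-8 - 2*(-4) - 1*4**2 + 7*4)/(4**2 - 14*(-4) - 7*4 + (2*(-4))*4) = 4*(-8 - 1*(-8) - 1*16 + 28)/(16 - 7*(-8) - 28 - 8*4) = 4*(-8 + 8 - 16 + 28)/(16 + 56 - 28 - 32) = 4*12/12 = 4*(1/12)*12 = 4)
sqrt(23301 + v(173)) = sqrt(23301 + 4) = sqrt(23305)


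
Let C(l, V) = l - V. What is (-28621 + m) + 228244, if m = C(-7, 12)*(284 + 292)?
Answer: 188679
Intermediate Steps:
m = -10944 (m = (-7 - 1*12)*(284 + 292) = (-7 - 12)*576 = -19*576 = -10944)
(-28621 + m) + 228244 = (-28621 - 10944) + 228244 = -39565 + 228244 = 188679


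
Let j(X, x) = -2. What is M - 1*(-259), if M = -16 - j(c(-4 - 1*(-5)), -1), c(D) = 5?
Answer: 245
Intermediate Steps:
M = -14 (M = -16 - 1*(-2) = -16 + 2 = -14)
M - 1*(-259) = -14 - 1*(-259) = -14 + 259 = 245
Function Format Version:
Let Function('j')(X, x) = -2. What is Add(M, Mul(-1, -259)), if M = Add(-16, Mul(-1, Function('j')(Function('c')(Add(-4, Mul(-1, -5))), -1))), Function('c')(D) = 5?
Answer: 245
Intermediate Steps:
M = -14 (M = Add(-16, Mul(-1, -2)) = Add(-16, 2) = -14)
Add(M, Mul(-1, -259)) = Add(-14, Mul(-1, -259)) = Add(-14, 259) = 245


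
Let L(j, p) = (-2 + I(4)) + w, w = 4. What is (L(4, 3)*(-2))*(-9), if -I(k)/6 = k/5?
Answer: -252/5 ≈ -50.400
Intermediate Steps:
I(k) = -6*k/5
L(j, p) = -14/5 (L(j, p) = (-2 - 6/5*4) + 4 = (-2 - 24/5) + 4 = -34/5 + 4 = -14/5)
(L(4, 3)*(-2))*(-9) = -14/5*(-2)*(-9) = (28/5)*(-9) = -252/5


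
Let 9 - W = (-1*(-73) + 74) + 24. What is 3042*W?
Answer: -492804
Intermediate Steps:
W = -162 (W = 9 - ((-1*(-73) + 74) + 24) = 9 - ((73 + 74) + 24) = 9 - (147 + 24) = 9 - 1*171 = 9 - 171 = -162)
3042*W = 3042*(-162) = -492804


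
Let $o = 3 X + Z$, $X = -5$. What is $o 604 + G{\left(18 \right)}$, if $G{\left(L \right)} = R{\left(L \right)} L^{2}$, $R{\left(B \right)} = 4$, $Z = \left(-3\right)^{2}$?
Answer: $-2328$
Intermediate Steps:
$Z = 9$
$o = -6$ ($o = 3 \left(-5\right) + 9 = -15 + 9 = -6$)
$G{\left(L \right)} = 4 L^{2}$
$o 604 + G{\left(18 \right)} = \left(-6\right) 604 + 4 \cdot 18^{2} = -3624 + 4 \cdot 324 = -3624 + 1296 = -2328$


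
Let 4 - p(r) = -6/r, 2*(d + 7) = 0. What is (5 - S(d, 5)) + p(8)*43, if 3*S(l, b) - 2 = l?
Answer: 2531/12 ≈ 210.92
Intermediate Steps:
d = -7 (d = -7 + (1/2)*0 = -7 + 0 = -7)
S(l, b) = 2/3 + l/3
p(r) = 4 + 6/r (p(r) = 4 - (-6)/r = 4 + 6/r)
(5 - S(d, 5)) + p(8)*43 = (5 - (2/3 + (1/3)*(-7))) + (4 + 6/8)*43 = (5 - (2/3 - 7/3)) + (4 + 6*(1/8))*43 = (5 - 1*(-5/3)) + (4 + 3/4)*43 = (5 + 5/3) + (19/4)*43 = 20/3 + 817/4 = 2531/12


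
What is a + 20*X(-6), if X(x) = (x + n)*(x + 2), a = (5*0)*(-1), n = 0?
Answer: 480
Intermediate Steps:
a = 0 (a = 0*(-1) = 0)
X(x) = x*(2 + x) (X(x) = (x + 0)*(x + 2) = x*(2 + x))
a + 20*X(-6) = 0 + 20*(-6*(2 - 6)) = 0 + 20*(-6*(-4)) = 0 + 20*24 = 0 + 480 = 480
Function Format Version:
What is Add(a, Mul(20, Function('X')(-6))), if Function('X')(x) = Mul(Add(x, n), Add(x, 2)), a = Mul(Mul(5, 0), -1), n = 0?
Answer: 480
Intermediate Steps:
a = 0 (a = Mul(0, -1) = 0)
Function('X')(x) = Mul(x, Add(2, x)) (Function('X')(x) = Mul(Add(x, 0), Add(x, 2)) = Mul(x, Add(2, x)))
Add(a, Mul(20, Function('X')(-6))) = Add(0, Mul(20, Mul(-6, Add(2, -6)))) = Add(0, Mul(20, Mul(-6, -4))) = Add(0, Mul(20, 24)) = Add(0, 480) = 480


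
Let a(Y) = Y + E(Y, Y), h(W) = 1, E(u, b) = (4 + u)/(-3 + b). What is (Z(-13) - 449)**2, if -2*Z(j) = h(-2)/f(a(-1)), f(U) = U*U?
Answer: 484396081/2401 ≈ 2.0175e+5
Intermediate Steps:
E(u, b) = (4 + u)/(-3 + b)
a(Y) = Y + (4 + Y)/(-3 + Y)
f(U) = U**2
Z(j) = -8/49 (Z(j) = -1/(2*(((4 - 1 - (-3 - 1))/(-3 - 1))**2)) = -1/(2*(((4 - 1 - 1*(-4))/(-4))**2)) = -1/(2*((-(4 - 1 + 4)/4)**2)) = -1/(2*((-1/4*7)**2)) = -1/(2*((-7/4)**2)) = -1/(2*49/16) = -16/(2*49) = -1/2*16/49 = -8/49)
(Z(-13) - 449)**2 = (-8/49 - 449)**2 = (-22009/49)**2 = 484396081/2401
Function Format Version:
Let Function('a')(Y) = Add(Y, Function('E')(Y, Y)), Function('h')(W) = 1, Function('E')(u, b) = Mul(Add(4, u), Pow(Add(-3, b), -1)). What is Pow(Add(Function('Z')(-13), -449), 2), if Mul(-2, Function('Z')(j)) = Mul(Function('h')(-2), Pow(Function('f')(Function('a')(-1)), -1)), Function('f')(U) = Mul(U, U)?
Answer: Rational(484396081, 2401) ≈ 2.0175e+5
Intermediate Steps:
Function('E')(u, b) = Mul(Pow(Add(-3, b), -1), Add(4, u))
Function('a')(Y) = Add(Y, Mul(Pow(Add(-3, Y), -1), Add(4, Y)))
Function('f')(U) = Pow(U, 2)
Function('Z')(j) = Rational(-8, 49) (Function('Z')(j) = Mul(Rational(-1, 2), Mul(1, Pow(Pow(Mul(Pow(Add(-3, -1), -1), Add(4, -1, Mul(-1, Add(-3, -1)))), 2), -1))) = Mul(Rational(-1, 2), Mul(1, Pow(Pow(Mul(Pow(-4, -1), Add(4, -1, Mul(-1, -4))), 2), -1))) = Mul(Rational(-1, 2), Mul(1, Pow(Pow(Mul(Rational(-1, 4), Add(4, -1, 4)), 2), -1))) = Mul(Rational(-1, 2), Mul(1, Pow(Pow(Mul(Rational(-1, 4), 7), 2), -1))) = Mul(Rational(-1, 2), Mul(1, Pow(Pow(Rational(-7, 4), 2), -1))) = Mul(Rational(-1, 2), Mul(1, Pow(Rational(49, 16), -1))) = Mul(Rational(-1, 2), Mul(1, Rational(16, 49))) = Mul(Rational(-1, 2), Rational(16, 49)) = Rational(-8, 49))
Pow(Add(Function('Z')(-13), -449), 2) = Pow(Add(Rational(-8, 49), -449), 2) = Pow(Rational(-22009, 49), 2) = Rational(484396081, 2401)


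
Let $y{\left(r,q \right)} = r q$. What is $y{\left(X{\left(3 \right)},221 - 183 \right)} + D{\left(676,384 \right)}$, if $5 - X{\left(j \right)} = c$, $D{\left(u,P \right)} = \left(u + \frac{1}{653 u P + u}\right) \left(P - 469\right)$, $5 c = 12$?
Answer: $- \frac{48616206284993}{847545140} \approx -57361.0$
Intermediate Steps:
$c = \frac{12}{5}$ ($c = \frac{1}{5} \cdot 12 = \frac{12}{5} \approx 2.4$)
$D{\left(u,P \right)} = \left(-469 + P\right) \left(u + \frac{1}{u + 653 P u}\right)$ ($D{\left(u,P \right)} = \left(u + \frac{1}{653 P u + u}\right) \left(-469 + P\right) = \left(u + \frac{1}{u + 653 P u}\right) \left(-469 + P\right) = \left(-469 + P\right) \left(u + \frac{1}{u + 653 P u}\right)$)
$X{\left(j \right)} = \frac{13}{5}$ ($X{\left(j \right)} = 5 - \frac{12}{5} = \frac{13}{5}$)
$y{\left(r,q \right)} = q r$
$y{\left(X{\left(3 \right)},221 - 183 \right)} + D{\left(676,384 \right)} = \left(221 - 183\right) \frac{13}{5} + \frac{-469 + 384 - 469 \cdot 676^{2} - 117602304 \cdot 676^{2} + 653 \cdot 384^{2} \cdot 676^{2}}{676 \left(1 + 653 \cdot 384\right)} = 38 \cdot \frac{13}{5} + \frac{-469 + 384 - 214321744 - 117602304 \cdot 456976 + 653 \cdot 147456 \cdot 456976}{676 \left(1 + 250752\right)} = \frac{494}{5} + \frac{-469 + 384 - 214321744 - 53741430472704 + 44001656045568}{676 \cdot 250753} = \frac{494}{5} + \frac{1}{676} \cdot \frac{1}{250753} \left(-9739988748965\right) = \frac{494}{5} - \frac{9739988748965}{169509028} = - \frac{48616206284993}{847545140}$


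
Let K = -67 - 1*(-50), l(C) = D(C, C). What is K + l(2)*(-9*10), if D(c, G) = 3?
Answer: -287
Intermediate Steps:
l(C) = 3
K = -17 (K = -67 + 50 = -17)
K + l(2)*(-9*10) = -17 + 3*(-9*10) = -17 + 3*(-90) = -17 - 270 = -287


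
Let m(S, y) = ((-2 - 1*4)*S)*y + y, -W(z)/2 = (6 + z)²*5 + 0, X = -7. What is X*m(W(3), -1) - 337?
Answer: 33690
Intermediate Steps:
W(z) = -10*(6 + z)² (W(z) = -2*((6 + z)²*5 + 0) = -2*(5*(6 + z)² + 0) = -10*(6 + z)²)
m(S, y) = y - 6*S*y (m(S, y) = ((-2 - 4)*S)*y + y = (-6*S)*y + y = -6*S*y + y = y - 6*S*y)
X*m(W(3), -1) - 337 = -(-7)*(1 - (-60)*(6 + 3)²) - 337 = -(-7)*(1 - (-60)*9²) - 337 = -(-7)*(1 - (-60)*81) - 337 = -(-7)*(1 - 6*(-810)) - 337 = -(-7)*(1 + 4860) - 337 = -(-7)*4861 - 337 = -7*(-4861) - 337 = 34027 - 337 = 33690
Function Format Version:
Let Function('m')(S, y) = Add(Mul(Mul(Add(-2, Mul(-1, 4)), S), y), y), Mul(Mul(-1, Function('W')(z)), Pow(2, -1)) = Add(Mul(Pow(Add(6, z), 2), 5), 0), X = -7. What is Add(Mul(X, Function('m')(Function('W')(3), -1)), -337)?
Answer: 33690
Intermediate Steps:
Function('W')(z) = Mul(-10, Pow(Add(6, z), 2)) (Function('W')(z) = Mul(-2, Add(Mul(Pow(Add(6, z), 2), 5), 0)) = Mul(-2, Add(Mul(5, Pow(Add(6, z), 2)), 0)) = Mul(-2, Mul(5, Pow(Add(6, z), 2))) = Mul(-10, Pow(Add(6, z), 2)))
Function('m')(S, y) = Add(y, Mul(-6, S, y)) (Function('m')(S, y) = Add(Mul(Mul(Add(-2, -4), S), y), y) = Add(Mul(Mul(-6, S), y), y) = Add(Mul(-6, S, y), y) = Add(y, Mul(-6, S, y)))
Add(Mul(X, Function('m')(Function('W')(3), -1)), -337) = Add(Mul(-7, Mul(-1, Add(1, Mul(-6, Mul(-10, Pow(Add(6, 3), 2)))))), -337) = Add(Mul(-7, Mul(-1, Add(1, Mul(-6, Mul(-10, Pow(9, 2)))))), -337) = Add(Mul(-7, Mul(-1, Add(1, Mul(-6, Mul(-10, 81))))), -337) = Add(Mul(-7, Mul(-1, Add(1, Mul(-6, -810)))), -337) = Add(Mul(-7, Mul(-1, Add(1, 4860))), -337) = Add(Mul(-7, Mul(-1, 4861)), -337) = Add(Mul(-7, -4861), -337) = Add(34027, -337) = 33690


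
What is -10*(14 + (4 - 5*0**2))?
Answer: -180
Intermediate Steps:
-10*(14 + (4 - 5*0**2)) = -10*(14 + (4 - 5*0)) = -10*(14 + (4 + 0)) = -10*(14 + 4) = -10*18 = -180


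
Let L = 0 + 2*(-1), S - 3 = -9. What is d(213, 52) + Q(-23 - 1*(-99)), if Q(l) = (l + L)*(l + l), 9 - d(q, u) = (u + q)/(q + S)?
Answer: 2329934/207 ≈ 11256.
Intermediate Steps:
S = -6 (S = 3 - 9 = -6)
d(q, u) = 9 - (q + u)/(-6 + q) (d(q, u) = 9 - (u + q)/(q - 6) = 9 - (q + u)/(-6 + q))
L = -2 (L = 0 - 2 = -2)
Q(l) = 2*l*(-2 + l) (Q(l) = (l - 2)*(l + l) = (-2 + l)*(2*l) = 2*l*(-2 + l))
d(213, 52) + Q(-23 - 1*(-99)) = (-54 - 1*52 + 8*213)/(-6 + 213) + 2*(-23 - 1*(-99))*(-2 + (-23 - 1*(-99))) = (-54 - 52 + 1704)/207 + 2*(-23 + 99)*(-2 + (-23 + 99)) = (1/207)*1598 + 2*76*(-2 + 76) = 1598/207 + 2*76*74 = 1598/207 + 11248 = 2329934/207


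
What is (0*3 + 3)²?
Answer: 9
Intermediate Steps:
(0*3 + 3)² = (0 + 3)² = 3² = 9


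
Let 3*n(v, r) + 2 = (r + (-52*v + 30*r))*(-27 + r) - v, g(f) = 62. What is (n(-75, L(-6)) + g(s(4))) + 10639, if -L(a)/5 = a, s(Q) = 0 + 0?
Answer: 46666/3 ≈ 15555.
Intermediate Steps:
s(Q) = 0
L(a) = -5*a
n(v, r) = -⅔ - v/3 + (-27 + r)*(-52*v + 31*r)/3 (n(v, r) = -⅔ + ((r + (-52*v + 30*r))*(-27 + r) - v)/3 = -⅔ + ((-52*v + 31*r)*(-27 + r) - v)/3 = -⅔ + ((-27 + r)*(-52*v + 31*r) - v)/3 = -⅔ + (-v + (-27 + r)*(-52*v + 31*r))/3 = -⅔ + (-v/3 + (-27 + r)*(-52*v + 31*r)/3) = -⅔ - v/3 + (-27 + r)*(-52*v + 31*r)/3)
(n(-75, L(-6)) + g(s(4))) + 10639 = ((-⅔ - (-1395)*(-6) + 31*(-5*(-6))²/3 + (1403/3)*(-75) - 52/3*(-5*(-6))*(-75)) + 62) + 10639 = ((-⅔ - 279*30 + (31/3)*30² - 35075 - 52/3*30*(-75)) + 62) + 10639 = ((-⅔ - 8370 + (31/3)*900 - 35075 + 39000) + 62) + 10639 = ((-⅔ - 8370 + 9300 - 35075 + 39000) + 62) + 10639 = (14563/3 + 62) + 10639 = 14749/3 + 10639 = 46666/3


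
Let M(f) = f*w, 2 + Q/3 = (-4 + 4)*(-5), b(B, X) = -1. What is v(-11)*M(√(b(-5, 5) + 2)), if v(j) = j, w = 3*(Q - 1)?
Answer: 231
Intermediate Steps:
Q = -6 (Q = -6 + 3*((-4 + 4)*(-5)) = -6 + 3*(0*(-5)) = -6 + 3*0 = -6 + 0 = -6)
w = -21 (w = 3*(-6 - 1) = 3*(-7) = -21)
M(f) = -21*f (M(f) = f*(-21) = -21*f)
v(-11)*M(√(b(-5, 5) + 2)) = -(-231)*√(-1 + 2) = -(-231)*√1 = -(-231) = -11*(-21) = 231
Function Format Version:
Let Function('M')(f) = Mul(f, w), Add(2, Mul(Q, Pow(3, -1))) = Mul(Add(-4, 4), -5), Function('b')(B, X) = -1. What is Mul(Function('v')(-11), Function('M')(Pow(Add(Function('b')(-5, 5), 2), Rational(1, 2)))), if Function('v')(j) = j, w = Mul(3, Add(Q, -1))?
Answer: 231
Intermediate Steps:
Q = -6 (Q = Add(-6, Mul(3, Mul(Add(-4, 4), -5))) = Add(-6, Mul(3, Mul(0, -5))) = Add(-6, Mul(3, 0)) = Add(-6, 0) = -6)
w = -21 (w = Mul(3, Add(-6, -1)) = Mul(3, -7) = -21)
Function('M')(f) = Mul(-21, f) (Function('M')(f) = Mul(f, -21) = Mul(-21, f))
Mul(Function('v')(-11), Function('M')(Pow(Add(Function('b')(-5, 5), 2), Rational(1, 2)))) = Mul(-11, Mul(-21, Pow(Add(-1, 2), Rational(1, 2)))) = Mul(-11, Mul(-21, Pow(1, Rational(1, 2)))) = Mul(-11, Mul(-21, 1)) = Mul(-11, -21) = 231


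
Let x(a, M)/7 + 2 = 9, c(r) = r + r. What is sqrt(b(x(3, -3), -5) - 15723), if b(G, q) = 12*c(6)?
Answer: 3*I*sqrt(1731) ≈ 124.82*I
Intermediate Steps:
c(r) = 2*r
x(a, M) = 49 (x(a, M) = -14 + 7*9 = -14 + 63 = 49)
b(G, q) = 144 (b(G, q) = 12*(2*6) = 12*12 = 144)
sqrt(b(x(3, -3), -5) - 15723) = sqrt(144 - 15723) = sqrt(-15579) = 3*I*sqrt(1731)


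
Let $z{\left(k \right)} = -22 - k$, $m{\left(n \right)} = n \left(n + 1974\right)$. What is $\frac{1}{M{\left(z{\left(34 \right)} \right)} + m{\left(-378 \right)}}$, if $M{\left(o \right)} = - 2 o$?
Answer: $- \frac{1}{603176} \approx -1.6579 \cdot 10^{-6}$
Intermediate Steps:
$m{\left(n \right)} = n \left(1974 + n\right)$
$\frac{1}{M{\left(z{\left(34 \right)} \right)} + m{\left(-378 \right)}} = \frac{1}{- 2 \left(-22 - 34\right) - 378 \left(1974 - 378\right)} = \frac{1}{- 2 \left(-22 - 34\right) - 603288} = \frac{1}{\left(-2\right) \left(-56\right) - 603288} = \frac{1}{112 - 603288} = \frac{1}{-603176} = - \frac{1}{603176}$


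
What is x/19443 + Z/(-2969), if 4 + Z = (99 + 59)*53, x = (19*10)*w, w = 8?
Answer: -158225030/57726267 ≈ -2.7410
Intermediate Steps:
x = 1520 (x = (19*10)*8 = 190*8 = 1520)
Z = 8370 (Z = -4 + (99 + 59)*53 = -4 + 158*53 = -4 + 8374 = 8370)
x/19443 + Z/(-2969) = 1520/19443 + 8370/(-2969) = 1520*(1/19443) + 8370*(-1/2969) = 1520/19443 - 8370/2969 = -158225030/57726267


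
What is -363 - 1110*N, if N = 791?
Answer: -878373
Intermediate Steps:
-363 - 1110*N = -363 - 1110*791 = -363 - 878010 = -878373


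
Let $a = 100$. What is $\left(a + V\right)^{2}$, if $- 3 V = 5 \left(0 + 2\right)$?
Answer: $\frac{84100}{9} \approx 9344.4$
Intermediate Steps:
$V = - \frac{10}{3}$ ($V = - \frac{5 \left(0 + 2\right)}{3} = - \frac{5 \cdot 2}{3} = \left(- \frac{1}{3}\right) 10 = - \frac{10}{3} \approx -3.3333$)
$\left(a + V\right)^{2} = \left(100 - \frac{10}{3}\right)^{2} = \left(\frac{290}{3}\right)^{2} = \frac{84100}{9}$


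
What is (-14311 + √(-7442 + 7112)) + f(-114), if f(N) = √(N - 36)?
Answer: -14311 + I*√330 + 5*I*√6 ≈ -14311.0 + 30.413*I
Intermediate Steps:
f(N) = √(-36 + N)
(-14311 + √(-7442 + 7112)) + f(-114) = (-14311 + √(-7442 + 7112)) + √(-36 - 114) = (-14311 + √(-330)) + √(-150) = (-14311 + I*√330) + 5*I*√6 = -14311 + I*√330 + 5*I*√6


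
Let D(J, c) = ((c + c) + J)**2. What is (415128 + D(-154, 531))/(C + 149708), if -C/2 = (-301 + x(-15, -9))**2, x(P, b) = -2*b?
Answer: -619796/5235 ≈ -118.39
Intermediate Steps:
D(J, c) = (J + 2*c)**2 (D(J, c) = (2*c + J)**2 = (J + 2*c)**2)
C = -160178 (C = -2*(-301 - 2*(-9))**2 = -2*(-301 + 18)**2 = -2*(-283)**2 = -2*80089 = -160178)
(415128 + D(-154, 531))/(C + 149708) = (415128 + (-154 + 2*531)**2)/(-160178 + 149708) = (415128 + (-154 + 1062)**2)/(-10470) = (415128 + 908**2)*(-1/10470) = (415128 + 824464)*(-1/10470) = 1239592*(-1/10470) = -619796/5235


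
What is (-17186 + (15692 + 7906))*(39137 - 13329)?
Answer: 165480896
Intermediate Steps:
(-17186 + (15692 + 7906))*(39137 - 13329) = (-17186 + 23598)*25808 = 6412*25808 = 165480896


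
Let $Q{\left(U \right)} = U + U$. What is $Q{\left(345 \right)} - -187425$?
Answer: $188115$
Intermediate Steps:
$Q{\left(U \right)} = 2 U$
$Q{\left(345 \right)} - -187425 = 2 \cdot 345 - -187425 = 690 + 187425 = 188115$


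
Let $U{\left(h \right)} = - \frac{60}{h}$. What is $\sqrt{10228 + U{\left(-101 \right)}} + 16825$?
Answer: $16825 + \frac{8 \sqrt{1630342}}{101} \approx 16926.0$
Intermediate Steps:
$\sqrt{10228 + U{\left(-101 \right)}} + 16825 = \sqrt{10228 - \frac{60}{-101}} + 16825 = \sqrt{10228 - - \frac{60}{101}} + 16825 = \sqrt{10228 + \frac{60}{101}} + 16825 = \sqrt{\frac{1033088}{101}} + 16825 = \frac{8 \sqrt{1630342}}{101} + 16825 = 16825 + \frac{8 \sqrt{1630342}}{101}$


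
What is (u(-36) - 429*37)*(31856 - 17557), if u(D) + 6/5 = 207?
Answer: -1120126464/5 ≈ -2.2403e+8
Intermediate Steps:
u(D) = 1029/5 (u(D) = -6/5 + 207 = 1029/5)
(u(-36) - 429*37)*(31856 - 17557) = (1029/5 - 429*37)*(31856 - 17557) = (1029/5 - 15873)*14299 = -78336/5*14299 = -1120126464/5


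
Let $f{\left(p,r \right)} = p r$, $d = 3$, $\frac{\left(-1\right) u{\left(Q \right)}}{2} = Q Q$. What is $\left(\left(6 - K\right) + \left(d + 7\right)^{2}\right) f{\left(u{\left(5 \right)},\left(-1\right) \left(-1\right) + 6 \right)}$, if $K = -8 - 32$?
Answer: $-51100$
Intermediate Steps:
$u{\left(Q \right)} = - 2 Q^{2}$ ($u{\left(Q \right)} = - 2 Q Q = - 2 Q^{2}$)
$K = -40$
$\left(\left(6 - K\right) + \left(d + 7\right)^{2}\right) f{\left(u{\left(5 \right)},\left(-1\right) \left(-1\right) + 6 \right)} = \left(\left(6 - -40\right) + \left(3 + 7\right)^{2}\right) - 2 \cdot 5^{2} \left(\left(-1\right) \left(-1\right) + 6\right) = \left(\left(6 + 40\right) + 10^{2}\right) \left(-2\right) 25 \left(1 + 6\right) = \left(46 + 100\right) \left(\left(-50\right) 7\right) = 146 \left(-350\right) = -51100$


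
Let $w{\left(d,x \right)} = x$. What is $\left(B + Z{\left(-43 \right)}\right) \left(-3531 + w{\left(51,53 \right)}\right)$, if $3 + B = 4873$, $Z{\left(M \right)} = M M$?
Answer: $-23368682$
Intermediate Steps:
$Z{\left(M \right)} = M^{2}$
$B = 4870$ ($B = -3 + 4873 = 4870$)
$\left(B + Z{\left(-43 \right)}\right) \left(-3531 + w{\left(51,53 \right)}\right) = \left(4870 + \left(-43\right)^{2}\right) \left(-3531 + 53\right) = \left(4870 + 1849\right) \left(-3478\right) = 6719 \left(-3478\right) = -23368682$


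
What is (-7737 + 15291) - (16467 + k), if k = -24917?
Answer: 16004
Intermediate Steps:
(-7737 + 15291) - (16467 + k) = (-7737 + 15291) - (16467 - 24917) = 7554 - 1*(-8450) = 7554 + 8450 = 16004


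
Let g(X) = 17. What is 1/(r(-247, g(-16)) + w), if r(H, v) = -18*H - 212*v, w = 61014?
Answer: 1/61856 ≈ 1.6167e-5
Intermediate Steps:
r(H, v) = -212*v - 18*H
1/(r(-247, g(-16)) + w) = 1/((-212*17 - 18*(-247)) + 61014) = 1/((-3604 + 4446) + 61014) = 1/(842 + 61014) = 1/61856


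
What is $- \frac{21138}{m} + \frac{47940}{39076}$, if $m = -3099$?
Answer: $\frac{81212879}{10091377} \approx 8.0477$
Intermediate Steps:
$- \frac{21138}{m} + \frac{47940}{39076} = - \frac{21138}{-3099} + \frac{47940}{39076} = \left(-21138\right) \left(- \frac{1}{3099}\right) + 47940 \cdot \frac{1}{39076} = \frac{7046}{1033} + \frac{11985}{9769} = \frac{81212879}{10091377}$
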